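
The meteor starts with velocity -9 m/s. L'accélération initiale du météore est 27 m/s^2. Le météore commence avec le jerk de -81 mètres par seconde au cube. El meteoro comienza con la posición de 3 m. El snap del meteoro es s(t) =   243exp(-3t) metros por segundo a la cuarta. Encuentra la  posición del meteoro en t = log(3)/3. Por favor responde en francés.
En partant du snap s(t) = 243·exp(-3·t), nous prenons 4 primitives. La primitive du snap, avec j(0) = -81, donne le jerk: j(t) = -81·exp(-3·t). La primitive du jerk, avec a(0) = 27, donne l'accélération: a(t) = 27·exp(-3·t). L'intégrale de l'accélération est la vitesse. En utilisant v(0) = -9, nous obtenons v(t) = -9·exp(-3·t). En intégrant la vitesse et en utilisant la condition initiale x(0) = 3, nous obtenons x(t) = 3·exp(-3·t). De l'équation de la position x(t) = 3·exp(-3·t), nous substituons t = log(3)/3 pour obtenir x = 1.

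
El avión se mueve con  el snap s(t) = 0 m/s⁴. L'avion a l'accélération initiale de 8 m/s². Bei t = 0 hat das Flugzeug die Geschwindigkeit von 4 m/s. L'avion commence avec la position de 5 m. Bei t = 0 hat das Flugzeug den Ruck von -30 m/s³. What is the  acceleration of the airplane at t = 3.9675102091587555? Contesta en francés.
Pour résoudre ceci, nous devons prendre 2 primitives de notre équation du snap s(t) = 0. L'intégrale du snap, avec j(0) = -30, donne le jerk: j(t) = -30. L'intégrale du jerk, avec a(0) = 8, donne l'accélération: a(t) = 8 - 30·t. Nous avons l'accélération a(t) = 8 - 30·t. En substituant t = 3.9675102091587555: a(3.9675102091587555) = -111.025306274763.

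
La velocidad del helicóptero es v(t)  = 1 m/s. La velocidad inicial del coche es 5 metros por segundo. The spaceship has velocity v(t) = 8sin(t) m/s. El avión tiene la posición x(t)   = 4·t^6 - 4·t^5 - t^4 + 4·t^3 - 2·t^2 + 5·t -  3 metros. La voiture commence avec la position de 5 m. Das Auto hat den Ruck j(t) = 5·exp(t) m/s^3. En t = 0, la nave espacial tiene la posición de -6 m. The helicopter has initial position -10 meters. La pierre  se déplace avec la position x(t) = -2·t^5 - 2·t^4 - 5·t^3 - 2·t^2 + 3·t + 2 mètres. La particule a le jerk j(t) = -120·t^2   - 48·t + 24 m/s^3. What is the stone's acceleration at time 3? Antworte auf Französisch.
Pour résoudre ceci, nous devons prendre 2 dérivées de notre équation de la position x(t) = -2·t^5 - 2·t^4 - 5·t^3 - 2·t^2 + 3·t + 2. En prenant d/dt de x(t), nous trouvons v(t) = -10·t^4 - 8·t^3 - 15·t^2 - 4·t + 3. En dérivant la vitesse, nous obtenons l'accélération: a(t) = -40·t^3 - 24·t^2 - 30·t - 4. En utilisant a(t) = -40·t^3 - 24·t^2 - 30·t - 4 et en substituant t = 3, nous trouvons a = -1390.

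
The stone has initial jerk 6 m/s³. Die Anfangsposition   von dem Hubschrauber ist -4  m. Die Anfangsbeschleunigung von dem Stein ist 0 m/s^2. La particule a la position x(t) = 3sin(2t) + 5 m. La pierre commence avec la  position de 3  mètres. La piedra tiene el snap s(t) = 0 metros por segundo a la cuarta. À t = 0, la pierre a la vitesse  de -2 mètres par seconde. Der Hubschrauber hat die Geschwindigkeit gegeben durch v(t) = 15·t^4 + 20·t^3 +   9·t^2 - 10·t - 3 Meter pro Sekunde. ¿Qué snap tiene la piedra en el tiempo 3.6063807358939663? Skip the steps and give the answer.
En t = 3.6063807358939663, s = 0.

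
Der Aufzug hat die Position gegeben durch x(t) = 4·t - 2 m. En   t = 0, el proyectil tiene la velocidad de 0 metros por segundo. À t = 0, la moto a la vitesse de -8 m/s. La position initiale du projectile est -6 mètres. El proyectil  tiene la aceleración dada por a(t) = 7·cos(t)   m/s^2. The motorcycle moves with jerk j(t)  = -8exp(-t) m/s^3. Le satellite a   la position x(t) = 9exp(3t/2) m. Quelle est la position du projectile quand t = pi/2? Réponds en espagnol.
Para resolver esto, necesitamos tomar 2 antiderivadas de nuestra ecuación de la aceleración a(t) = 7·cos(t). La integral de la aceleración es la velocidad. Usando v(0) = 0, obtenemos v(t) = 7·sin(t). La antiderivada de la velocidad es la posición. Usando x(0) = -6, obtenemos x(t) = 1 - 7·cos(t). Tenemos la posición x(t) = 1 - 7·cos(t). Sustituyendo t = pi/2: x(pi/2) = 1.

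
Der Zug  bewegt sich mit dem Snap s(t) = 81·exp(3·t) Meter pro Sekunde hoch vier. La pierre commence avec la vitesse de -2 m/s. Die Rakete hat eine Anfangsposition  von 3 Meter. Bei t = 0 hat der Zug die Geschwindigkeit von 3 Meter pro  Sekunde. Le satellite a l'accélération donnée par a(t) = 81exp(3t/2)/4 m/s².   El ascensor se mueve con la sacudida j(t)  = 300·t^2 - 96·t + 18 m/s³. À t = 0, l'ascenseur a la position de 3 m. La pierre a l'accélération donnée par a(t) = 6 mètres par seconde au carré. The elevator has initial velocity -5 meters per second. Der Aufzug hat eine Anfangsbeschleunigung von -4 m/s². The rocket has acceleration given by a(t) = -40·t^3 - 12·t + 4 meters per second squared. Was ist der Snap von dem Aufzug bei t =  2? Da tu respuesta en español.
Debemos derivar nuestra ecuación de la sacudida j(t) = 300·t^2 - 96·t + 18 1 vez. La derivada de la sacudida da el snap: s(t) = 600·t - 96. Usando s(t) = 600·t - 96 y sustituyendo t = 2, encontramos s = 1104.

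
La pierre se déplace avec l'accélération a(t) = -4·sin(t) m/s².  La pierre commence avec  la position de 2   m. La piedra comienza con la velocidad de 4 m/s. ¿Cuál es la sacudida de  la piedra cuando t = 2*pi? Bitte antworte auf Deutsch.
Um dies zu lösen, müssen wir 1 Ableitung unserer Gleichung für die Beschleunigung a(t) = -4·sin(t) nehmen. Durch Ableiten von der Beschleunigung erhalten wir den Ruck: j(t) = -4·cos(t). Wir haben den Ruck j(t) = -4·cos(t). Durch Einsetzen von t = 2*pi: j(2*pi) = -4.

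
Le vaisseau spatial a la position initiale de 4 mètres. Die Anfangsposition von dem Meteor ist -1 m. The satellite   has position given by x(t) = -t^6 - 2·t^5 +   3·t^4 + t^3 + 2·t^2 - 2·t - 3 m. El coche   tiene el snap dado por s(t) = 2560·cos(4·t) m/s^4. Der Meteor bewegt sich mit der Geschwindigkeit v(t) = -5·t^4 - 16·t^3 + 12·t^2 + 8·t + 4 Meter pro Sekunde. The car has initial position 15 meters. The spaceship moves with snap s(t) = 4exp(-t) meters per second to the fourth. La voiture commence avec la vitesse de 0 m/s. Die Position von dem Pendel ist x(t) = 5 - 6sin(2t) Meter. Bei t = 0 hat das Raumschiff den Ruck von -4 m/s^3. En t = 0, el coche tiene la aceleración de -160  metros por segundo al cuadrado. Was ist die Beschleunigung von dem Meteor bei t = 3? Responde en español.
Partiendo de la velocidad v(t) = -5·t^4 - 16·t^3 + 12·t^2 + 8·t + 4, tomamos 1 derivada. Derivando la velocidad, obtenemos la aceleración: a(t) = -20·t^3 - 48·t^2 + 24·t + 8. Usando a(t) = -20·t^3 - 48·t^2 + 24·t + 8 y sustituyendo t = 3, encontramos a = -892.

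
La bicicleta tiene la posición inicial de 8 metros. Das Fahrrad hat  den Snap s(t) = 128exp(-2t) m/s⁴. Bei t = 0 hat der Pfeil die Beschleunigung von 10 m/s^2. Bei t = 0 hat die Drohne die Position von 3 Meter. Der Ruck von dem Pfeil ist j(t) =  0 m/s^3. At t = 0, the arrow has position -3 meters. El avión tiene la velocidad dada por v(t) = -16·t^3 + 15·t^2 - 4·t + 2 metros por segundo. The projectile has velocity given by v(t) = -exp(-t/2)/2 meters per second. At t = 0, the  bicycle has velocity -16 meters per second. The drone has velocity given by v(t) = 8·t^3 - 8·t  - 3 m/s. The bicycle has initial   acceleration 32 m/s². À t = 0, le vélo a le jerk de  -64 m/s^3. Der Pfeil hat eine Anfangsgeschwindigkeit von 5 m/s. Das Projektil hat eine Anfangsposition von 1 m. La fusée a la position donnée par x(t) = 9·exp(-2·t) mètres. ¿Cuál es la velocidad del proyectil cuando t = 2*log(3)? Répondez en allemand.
Wir haben die Geschwindigkeit v(t) = -exp(-t/2)/2. Durch Einsetzen von t = 2*log(3): v(2*log(3)) = -1/6.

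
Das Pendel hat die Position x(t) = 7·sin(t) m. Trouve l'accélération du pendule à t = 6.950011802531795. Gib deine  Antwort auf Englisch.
We must differentiate our position equation x(t) = 7·sin(t) 2 times. Differentiating position, we get velocity: v(t) = 7·cos(t). Taking d/dt of v(t), we find a(t) = -7·sin(t). Using a(t) = -7·sin(t) and substituting t = 6.950011802531795, we find a = -4.32946781749218.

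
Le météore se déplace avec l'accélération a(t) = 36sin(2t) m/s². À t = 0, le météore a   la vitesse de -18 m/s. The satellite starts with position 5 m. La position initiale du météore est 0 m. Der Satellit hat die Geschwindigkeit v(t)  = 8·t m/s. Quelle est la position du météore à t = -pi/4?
Nous devons trouver l'intégrale de notre équation de l'accélération a(t) = 36·sin(2·t) 2 fois. En prenant ∫a(t)dt et en appliquant v(0) = -18, nous trouvons v(t) = -18·cos(2·t). L'intégrale de la vitesse est la position. En utilisant x(0) = 0, nous obtenons x(t) = -9·sin(2·t). En utilisant x(t) = -9·sin(2·t) et en substituant t = -pi/4, nous trouvons x = 9.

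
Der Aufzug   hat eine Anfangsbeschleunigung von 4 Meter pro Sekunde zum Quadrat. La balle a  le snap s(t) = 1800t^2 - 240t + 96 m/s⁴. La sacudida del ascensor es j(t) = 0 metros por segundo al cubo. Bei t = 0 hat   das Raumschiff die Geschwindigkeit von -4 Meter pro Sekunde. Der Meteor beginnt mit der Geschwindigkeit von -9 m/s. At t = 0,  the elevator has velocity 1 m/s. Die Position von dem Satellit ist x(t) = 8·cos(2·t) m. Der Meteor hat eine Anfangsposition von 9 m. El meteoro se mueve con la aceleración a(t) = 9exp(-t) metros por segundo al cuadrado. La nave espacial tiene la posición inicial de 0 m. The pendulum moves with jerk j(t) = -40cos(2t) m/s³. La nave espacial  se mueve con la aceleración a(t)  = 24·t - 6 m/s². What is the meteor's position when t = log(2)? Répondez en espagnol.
Para resolver esto, necesitamos tomar 2 antiderivadas de nuestra ecuación de la aceleración a(t) = 9·exp(-t). Tomando ∫a(t)dt y aplicando v(0) = -9, encontramos v(t) = -9·exp(-t). Tomando ∫v(t)dt y aplicando x(0) = 9, encontramos x(t) = 9·exp(-t). Usando x(t) = 9·exp(-t) y sustituyendo t = log(2), encontramos x = 9/2.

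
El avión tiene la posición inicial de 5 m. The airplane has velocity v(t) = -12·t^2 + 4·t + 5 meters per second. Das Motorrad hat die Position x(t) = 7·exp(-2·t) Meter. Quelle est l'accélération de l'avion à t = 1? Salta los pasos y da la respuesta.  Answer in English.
The acceleration at t = 1 is a = -20.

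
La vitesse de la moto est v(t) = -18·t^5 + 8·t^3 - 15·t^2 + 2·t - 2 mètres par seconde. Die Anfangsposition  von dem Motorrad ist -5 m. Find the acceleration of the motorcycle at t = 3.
Starting from velocity v(t) = -18·t^5 + 8·t^3 - 15·t^2 + 2·t - 2, we take 1 derivative. The derivative of velocity gives acceleration: a(t) = -90·t^4 + 24·t^2 - 30·t + 2. We have acceleration a(t) = -90·t^4 + 24·t^2 - 30·t + 2. Substituting t = 3: a(3) = -7162.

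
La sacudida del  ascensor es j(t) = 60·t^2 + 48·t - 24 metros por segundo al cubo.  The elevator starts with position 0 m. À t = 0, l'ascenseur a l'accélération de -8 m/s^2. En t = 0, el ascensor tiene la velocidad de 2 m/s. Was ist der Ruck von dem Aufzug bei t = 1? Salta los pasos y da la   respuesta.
Die Antwort ist 84.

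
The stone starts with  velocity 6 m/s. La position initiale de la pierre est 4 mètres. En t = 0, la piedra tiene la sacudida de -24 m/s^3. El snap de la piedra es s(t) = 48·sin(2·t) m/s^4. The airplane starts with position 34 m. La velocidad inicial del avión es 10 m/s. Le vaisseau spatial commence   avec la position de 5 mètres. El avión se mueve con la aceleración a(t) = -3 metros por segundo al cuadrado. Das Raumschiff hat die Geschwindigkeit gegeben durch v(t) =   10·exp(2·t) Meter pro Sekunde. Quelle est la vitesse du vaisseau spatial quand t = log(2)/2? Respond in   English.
We have velocity v(t) = 10·exp(2·t). Substituting t = log(2)/2: v(log(2)/2) = 20.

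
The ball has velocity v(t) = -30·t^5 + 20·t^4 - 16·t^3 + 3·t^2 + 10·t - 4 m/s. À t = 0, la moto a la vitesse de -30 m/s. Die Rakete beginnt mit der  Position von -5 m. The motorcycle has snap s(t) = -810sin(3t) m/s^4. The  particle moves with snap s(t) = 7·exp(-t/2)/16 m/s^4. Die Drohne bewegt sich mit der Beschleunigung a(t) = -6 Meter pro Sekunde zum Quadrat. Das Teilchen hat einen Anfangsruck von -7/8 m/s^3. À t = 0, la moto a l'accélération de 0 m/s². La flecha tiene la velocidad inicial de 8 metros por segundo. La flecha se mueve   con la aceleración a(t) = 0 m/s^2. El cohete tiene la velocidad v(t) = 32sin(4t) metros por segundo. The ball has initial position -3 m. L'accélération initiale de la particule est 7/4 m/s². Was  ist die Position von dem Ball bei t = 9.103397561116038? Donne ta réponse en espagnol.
Para resolver esto, necesitamos tomar 1 integral de nuestra ecuación de la velocidad v(t) = -30·t^5 + 20·t^4 - 16·t^3 + 3·t^2 + 10·t - 4. La integral de la velocidad, con x(0) = -3, da la posición: x(t) = -5·t^6 + 4·t^5 - 4·t^4 + t^3 + 5·t^2 - 4·t - 3. Tenemos la posición x(t) = -5·t^6 + 4·t^5 - 4·t^4 + t^3 + 5·t^2 - 4·t - 3. Sustituyendo t = 9.103397561116038: x(9.103397561116038) = -2621975.19196165.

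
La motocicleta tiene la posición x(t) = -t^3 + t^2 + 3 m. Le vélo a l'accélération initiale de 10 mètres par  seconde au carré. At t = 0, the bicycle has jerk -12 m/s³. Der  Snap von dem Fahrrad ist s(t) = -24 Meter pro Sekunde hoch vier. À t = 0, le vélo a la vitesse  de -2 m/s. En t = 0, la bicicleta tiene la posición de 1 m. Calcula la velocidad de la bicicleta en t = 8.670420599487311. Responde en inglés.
Starting from snap s(t) = -24, we take 3 antiderivatives. The integral of snap, with j(0) = -12, gives jerk: j(t) = -24·t - 12. The integral of jerk is acceleration. Using a(0) = 10, we get a(t) = -12·t^2 - 12·t + 10. The integral of acceleration is velocity. Using v(0) = -2, we get v(t) = -4·t^3 - 6·t^2 + 10·t - 2. Using v(t) = -4·t^3 - 6·t^2 + 10·t - 2 and substituting t = 8.670420599487311, we find v = -2973.58981665221.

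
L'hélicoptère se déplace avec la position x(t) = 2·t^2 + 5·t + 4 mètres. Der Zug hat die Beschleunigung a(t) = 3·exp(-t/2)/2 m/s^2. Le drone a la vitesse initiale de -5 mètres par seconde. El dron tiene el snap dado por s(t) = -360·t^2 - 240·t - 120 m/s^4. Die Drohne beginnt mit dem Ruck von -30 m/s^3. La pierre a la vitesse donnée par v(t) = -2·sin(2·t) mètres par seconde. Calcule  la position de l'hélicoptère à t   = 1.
En utilisant x(t) = 2·t^2 + 5·t + 4 et en substituant t = 1, nous trouvons x = 11.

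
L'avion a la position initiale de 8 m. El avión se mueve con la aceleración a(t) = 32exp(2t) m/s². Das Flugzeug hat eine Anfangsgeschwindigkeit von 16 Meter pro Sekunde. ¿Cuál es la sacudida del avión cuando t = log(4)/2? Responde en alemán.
Wir müssen unsere Gleichung für die Beschleunigung a(t) = 32·exp(2·t) 1-mal ableiten. Durch Ableiten von der Beschleunigung erhalten wir den Ruck: j(t) = 64·exp(2·t). Mit j(t) = 64·exp(2·t) und Einsetzen von t = log(4)/2, finden wir j = 256.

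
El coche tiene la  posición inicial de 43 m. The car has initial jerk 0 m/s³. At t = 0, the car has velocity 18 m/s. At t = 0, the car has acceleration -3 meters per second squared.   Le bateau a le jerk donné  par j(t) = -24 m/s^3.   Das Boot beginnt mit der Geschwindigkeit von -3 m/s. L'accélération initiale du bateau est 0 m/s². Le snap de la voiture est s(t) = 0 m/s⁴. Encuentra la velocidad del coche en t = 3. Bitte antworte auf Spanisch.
Debemos encontrar la integral de nuestra ecuación del snap s(t) = 0 3 veces. La integral del snap es la sacudida. Usando j(0) = 0, obtenemos j(t) = 0. Integrando la sacudida y usando la condición inicial a(0) = -3, obtenemos a(t) = -3. Integrando la aceleración y usando la condición inicial v(0) = 18, obtenemos v(t) = 18 - 3·t. De la ecuación de la velocidad v(t) = 18 - 3·t, sustituimos t = 3 para obtener v = 9.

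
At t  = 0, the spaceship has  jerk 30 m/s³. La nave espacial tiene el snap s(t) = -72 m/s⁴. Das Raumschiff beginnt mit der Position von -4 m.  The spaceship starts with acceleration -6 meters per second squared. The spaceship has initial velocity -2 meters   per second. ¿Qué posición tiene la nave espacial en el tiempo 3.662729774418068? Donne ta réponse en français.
Nous devons trouver l'intégrale de notre équation du snap s(t) = -72 4 fois. La primitive du snap, avec j(0) = 30, donne le jerk: j(t) = 30 - 72·t. En intégrant le jerk et en utilisant la condition initiale a(0) = -6, nous obtenons a(t) = -36·t^2 + 30·t - 6. En prenant ∫a(t)dt et en appliquant v(0) = -2, nous trouvons v(t) = -12·t^3 + 15·t^2 - 6·t - 2. La primitive de la vitesse, avec x(0) = -4, donne la position: x(t) = -3·t^4 + 5·t^3 - 3·t^2 - 2·t - 4. De l'équation de la position x(t) = -3·t^4 + 5·t^3 - 3·t^2 - 2·t - 4, nous substituons t = 3.662729774418068 pour obtenir x = -345.817950939911.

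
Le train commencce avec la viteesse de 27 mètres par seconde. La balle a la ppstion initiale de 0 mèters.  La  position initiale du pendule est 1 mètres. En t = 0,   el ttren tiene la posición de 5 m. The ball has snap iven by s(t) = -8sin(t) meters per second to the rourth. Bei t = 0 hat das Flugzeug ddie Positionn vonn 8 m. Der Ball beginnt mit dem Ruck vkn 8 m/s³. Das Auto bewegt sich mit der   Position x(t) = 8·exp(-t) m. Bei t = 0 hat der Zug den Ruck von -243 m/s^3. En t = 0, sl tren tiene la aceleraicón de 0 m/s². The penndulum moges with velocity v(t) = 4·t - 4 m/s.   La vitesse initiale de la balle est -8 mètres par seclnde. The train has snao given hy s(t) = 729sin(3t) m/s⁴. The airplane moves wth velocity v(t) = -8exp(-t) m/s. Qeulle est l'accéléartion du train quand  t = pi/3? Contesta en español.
Para resolver esto, necesitamos tomar 2 integrales de nuestra ecuación del snap s(t) = 729·sin(3·t). La antiderivada del snap es la sacudida. Usando j(0) = -243, obtenemos j(t) = -243·cos(3·t). Integrando la sacudida y usando la condición inicial a(0) = 0, obtenemos a(t) = -81·sin(3·t). De la ecuación de la aceleración a(t) = -81·sin(3·t), sustituimos t = pi/3 para obtener a = 0.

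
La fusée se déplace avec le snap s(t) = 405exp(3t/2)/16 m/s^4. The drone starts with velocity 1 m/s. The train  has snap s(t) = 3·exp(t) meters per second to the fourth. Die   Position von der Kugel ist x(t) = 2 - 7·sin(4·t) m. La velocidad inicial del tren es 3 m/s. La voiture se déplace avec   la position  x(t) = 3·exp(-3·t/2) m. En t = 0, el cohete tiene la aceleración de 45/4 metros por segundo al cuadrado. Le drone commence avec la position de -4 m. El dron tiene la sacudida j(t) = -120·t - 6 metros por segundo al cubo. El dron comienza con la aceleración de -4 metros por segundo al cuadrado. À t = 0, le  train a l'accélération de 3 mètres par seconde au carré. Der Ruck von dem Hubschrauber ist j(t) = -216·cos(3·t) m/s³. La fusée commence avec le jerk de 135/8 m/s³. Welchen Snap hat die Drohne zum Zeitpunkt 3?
Ausgehend von dem Ruck j(t) = -120·t - 6, nehmen wir 1 Ableitung. Durch Ableiten von dem Ruck erhalten wir den Snap: s(t) = -120. Aus der Gleichung für den Snap s(t) = -120, setzen wir t = 3 ein und erhalten s = -120.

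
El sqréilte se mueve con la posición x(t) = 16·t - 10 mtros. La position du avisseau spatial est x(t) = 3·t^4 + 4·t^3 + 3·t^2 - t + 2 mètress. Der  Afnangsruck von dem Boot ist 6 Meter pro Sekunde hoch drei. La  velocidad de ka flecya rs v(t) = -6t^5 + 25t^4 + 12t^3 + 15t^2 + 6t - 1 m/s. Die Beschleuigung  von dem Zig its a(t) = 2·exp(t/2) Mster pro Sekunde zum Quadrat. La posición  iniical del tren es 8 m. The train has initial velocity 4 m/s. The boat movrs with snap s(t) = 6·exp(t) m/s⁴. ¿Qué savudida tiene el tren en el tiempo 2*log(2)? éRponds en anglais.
We must differentiate our acceleration equation a(t) = 2·exp(t/2) 1 time. Differentiating acceleration, we get jerk: j(t) = exp(t/2). We have jerk j(t) = exp(t/2). Substituting t = 2*log(2): j(2*log(2)) = 2.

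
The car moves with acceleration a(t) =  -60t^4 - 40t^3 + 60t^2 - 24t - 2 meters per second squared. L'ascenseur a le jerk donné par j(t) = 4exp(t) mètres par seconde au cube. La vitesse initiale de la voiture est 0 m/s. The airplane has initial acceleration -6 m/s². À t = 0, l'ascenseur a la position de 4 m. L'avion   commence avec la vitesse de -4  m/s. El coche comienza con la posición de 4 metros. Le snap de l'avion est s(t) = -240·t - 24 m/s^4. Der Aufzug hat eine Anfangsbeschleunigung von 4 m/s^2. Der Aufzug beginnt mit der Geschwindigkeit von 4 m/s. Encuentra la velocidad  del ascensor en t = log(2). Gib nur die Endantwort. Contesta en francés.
La vitesse à t = log(2) est v = 8.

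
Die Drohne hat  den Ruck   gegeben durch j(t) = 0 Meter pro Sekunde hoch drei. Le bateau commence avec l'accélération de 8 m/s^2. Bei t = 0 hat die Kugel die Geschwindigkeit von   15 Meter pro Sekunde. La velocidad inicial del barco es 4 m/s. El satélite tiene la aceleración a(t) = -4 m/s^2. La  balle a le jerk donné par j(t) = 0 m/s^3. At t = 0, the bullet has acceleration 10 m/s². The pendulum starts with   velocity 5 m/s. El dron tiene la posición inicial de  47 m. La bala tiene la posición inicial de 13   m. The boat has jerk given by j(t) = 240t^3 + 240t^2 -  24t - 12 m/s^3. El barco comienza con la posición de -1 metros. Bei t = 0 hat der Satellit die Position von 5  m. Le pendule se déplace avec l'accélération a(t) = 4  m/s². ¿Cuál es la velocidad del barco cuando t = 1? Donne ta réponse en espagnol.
Partiendo de la sacudida j(t) = 240·t^3 + 240·t^2 - 24·t - 12, tomamos 2 integrales. Tomando ∫j(t)dt y aplicando a(0) = 8, encontramos a(t) = 60·t^4 + 80·t^3 - 12·t^2 - 12·t + 8. Integrando la aceleración y usando la condición inicial v(0) = 4, obtenemos v(t) = 12·t^5 + 20·t^4 - 4·t^3 - 6·t^2 + 8·t + 4. Usando v(t) = 12·t^5 + 20·t^4 - 4·t^3 - 6·t^2 + 8·t + 4 y sustituyendo t = 1, encontramos v = 34.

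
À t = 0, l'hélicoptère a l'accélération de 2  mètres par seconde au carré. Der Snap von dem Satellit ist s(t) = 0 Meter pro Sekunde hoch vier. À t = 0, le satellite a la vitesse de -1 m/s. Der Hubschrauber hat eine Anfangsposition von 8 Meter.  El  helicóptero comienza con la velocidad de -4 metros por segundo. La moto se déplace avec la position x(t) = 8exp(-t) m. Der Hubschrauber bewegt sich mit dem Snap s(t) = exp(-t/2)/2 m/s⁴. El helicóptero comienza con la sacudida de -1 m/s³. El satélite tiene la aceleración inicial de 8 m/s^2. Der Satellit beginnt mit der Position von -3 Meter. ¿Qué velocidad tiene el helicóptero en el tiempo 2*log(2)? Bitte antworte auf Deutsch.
Ausgehend von dem Snap s(t) = exp(-t/2)/2, nehmen wir 3 Integrale. Mit ∫s(t)dt und Anwendung von j(0) = -1, finden wir j(t) = -exp(-t/2). Mit ∫j(t)dt und Anwendung von a(0) = 2, finden wir a(t) = 2·exp(-t/2). Durch Integration von der Beschleunigung und Verwendung der Anfangsbedingung v(0) = -4, erhalten wir v(t) = -4·exp(-t/2). Wir haben die Geschwindigkeit v(t) = -4·exp(-t/2). Durch Einsetzen von t = 2*log(2): v(2*log(2)) = -2.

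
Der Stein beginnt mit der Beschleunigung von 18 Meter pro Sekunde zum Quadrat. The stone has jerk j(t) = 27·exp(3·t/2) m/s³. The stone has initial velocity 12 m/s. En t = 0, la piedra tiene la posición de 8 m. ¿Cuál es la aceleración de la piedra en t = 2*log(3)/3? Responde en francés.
En partant du jerk j(t) = 27·exp(3·t/2), nous prenons 1 primitive. En intégrant le jerk et en utilisant la condition initiale a(0) = 18, nous obtenons a(t) = 18·exp(3·t/2). De l'équation de l'accélération a(t) = 18·exp(3·t/2), nous substituons t = 2*log(3)/3 pour obtenir a = 54.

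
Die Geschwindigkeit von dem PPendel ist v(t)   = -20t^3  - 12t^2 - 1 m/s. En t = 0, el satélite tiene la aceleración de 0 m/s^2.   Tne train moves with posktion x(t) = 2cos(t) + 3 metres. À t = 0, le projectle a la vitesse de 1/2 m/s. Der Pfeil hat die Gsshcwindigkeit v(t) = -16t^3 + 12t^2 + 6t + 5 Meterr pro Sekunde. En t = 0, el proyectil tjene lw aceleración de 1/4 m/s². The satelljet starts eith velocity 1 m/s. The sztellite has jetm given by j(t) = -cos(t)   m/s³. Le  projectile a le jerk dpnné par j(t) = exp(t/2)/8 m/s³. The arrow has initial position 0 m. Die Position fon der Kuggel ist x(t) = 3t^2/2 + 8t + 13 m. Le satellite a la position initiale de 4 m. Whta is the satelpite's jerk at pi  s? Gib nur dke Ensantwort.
At t = pi, j = 1.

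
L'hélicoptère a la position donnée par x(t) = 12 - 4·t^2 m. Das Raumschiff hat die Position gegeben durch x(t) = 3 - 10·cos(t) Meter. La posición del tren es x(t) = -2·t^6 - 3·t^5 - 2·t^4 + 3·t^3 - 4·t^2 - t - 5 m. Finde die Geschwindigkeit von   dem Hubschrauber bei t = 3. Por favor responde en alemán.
Wir müssen unsere Gleichung für die Position x(t) = 12 - 4·t^2 1-mal ableiten. Die Ableitung von der Position ergibt die Geschwindigkeit: v(t) = -8·t. Wir haben die Geschwindigkeit v(t) = -8·t. Durch Einsetzen von t = 3: v(3) = -24.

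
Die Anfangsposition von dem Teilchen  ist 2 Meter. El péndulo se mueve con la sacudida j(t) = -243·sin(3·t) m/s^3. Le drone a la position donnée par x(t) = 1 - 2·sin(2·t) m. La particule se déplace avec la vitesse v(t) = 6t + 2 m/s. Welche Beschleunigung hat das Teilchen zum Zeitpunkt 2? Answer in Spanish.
Para resolver esto, necesitamos tomar 1 derivada de nuestra ecuación de la velocidad v(t) = 6·t + 2. Tomando d/dt de v(t), encontramos a(t) = 6. Usando a(t) = 6 y sustituyendo t = 2, encontramos a = 6.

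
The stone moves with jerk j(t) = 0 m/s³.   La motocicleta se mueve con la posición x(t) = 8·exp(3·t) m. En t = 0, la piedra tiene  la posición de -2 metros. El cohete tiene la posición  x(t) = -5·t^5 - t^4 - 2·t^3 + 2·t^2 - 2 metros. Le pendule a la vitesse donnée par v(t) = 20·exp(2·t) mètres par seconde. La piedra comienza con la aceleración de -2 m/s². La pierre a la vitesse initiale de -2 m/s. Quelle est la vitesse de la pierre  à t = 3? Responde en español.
Partiendo de la sacudida j(t) = 0, tomamos 2 integrales. La antiderivada de la sacudida, con a(0) = -2, da la aceleración: a(t) = -2. Tomando ∫a(t)dt y aplicando v(0) = -2, encontramos v(t) = -2·t - 2. Tenemos la velocidad v(t) = -2·t - 2. Sustituyendo t = 3: v(3) = -8.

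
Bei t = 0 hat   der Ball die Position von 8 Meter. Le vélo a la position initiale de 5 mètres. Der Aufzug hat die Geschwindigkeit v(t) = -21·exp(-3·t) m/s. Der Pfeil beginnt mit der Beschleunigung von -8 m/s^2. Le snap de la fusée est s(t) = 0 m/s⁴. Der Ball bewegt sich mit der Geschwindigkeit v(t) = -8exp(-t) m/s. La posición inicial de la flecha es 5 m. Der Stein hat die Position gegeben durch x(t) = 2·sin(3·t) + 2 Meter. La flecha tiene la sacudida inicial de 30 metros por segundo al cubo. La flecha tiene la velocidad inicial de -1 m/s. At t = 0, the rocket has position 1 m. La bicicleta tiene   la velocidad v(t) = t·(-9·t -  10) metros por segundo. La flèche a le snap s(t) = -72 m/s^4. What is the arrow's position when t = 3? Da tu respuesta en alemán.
Um dies zu lösen, müssen wir 4 Integrale unserer Gleichung für den Snap s(t) = -72 finden. Mit ∫s(t)dt und Anwendung von j(0) = 30, finden wir j(t) = 30 - 72·t. Durch Integration von dem Ruck und Verwendung der Anfangsbedingung a(0) = -8, erhalten wir a(t) = -36·t^2 + 30·t - 8. Durch Integration von der Beschleunigung und Verwendung der Anfangsbedingung v(0) = -1, erhalten wir v(t) = -12·t^3 + 15·t^2 - 8·t - 1. Mit ∫v(t)dt und Anwendung von x(0) = 5, finden wir x(t) = -3·t^4 + 5·t^3 - 4·t^2 - t + 5. Wir haben die Position x(t) = -3·t^4 + 5·t^3 - 4·t^2 - t + 5. Durch Einsetzen von t = 3: x(3) = -142.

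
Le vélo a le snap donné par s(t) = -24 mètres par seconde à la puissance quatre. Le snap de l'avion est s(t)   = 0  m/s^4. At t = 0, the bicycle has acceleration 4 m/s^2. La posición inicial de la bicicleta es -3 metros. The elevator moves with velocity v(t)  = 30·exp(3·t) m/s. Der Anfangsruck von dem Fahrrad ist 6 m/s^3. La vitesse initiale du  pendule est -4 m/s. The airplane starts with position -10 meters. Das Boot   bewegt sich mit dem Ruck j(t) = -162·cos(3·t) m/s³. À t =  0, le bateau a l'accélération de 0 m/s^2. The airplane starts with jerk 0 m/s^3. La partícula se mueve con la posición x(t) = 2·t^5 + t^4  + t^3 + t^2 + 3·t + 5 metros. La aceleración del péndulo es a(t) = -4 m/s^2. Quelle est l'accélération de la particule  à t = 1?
En partant de la position x(t) = 2·t^5 + t^4 + t^3 + t^2 + 3·t + 5, nous prenons 2 dérivées. En prenant d/dt de x(t), nous trouvons v(t) = 10·t^4 + 4·t^3 + 3·t^2 + 2·t + 3. La dérivée de la vitesse donne l'accélération: a(t) = 40·t^3 + 12·t^2 + 6·t + 2. Nous avons l'accélération a(t) = 40·t^3 + 12·t^2 + 6·t + 2. En substituant t = 1: a(1) = 60.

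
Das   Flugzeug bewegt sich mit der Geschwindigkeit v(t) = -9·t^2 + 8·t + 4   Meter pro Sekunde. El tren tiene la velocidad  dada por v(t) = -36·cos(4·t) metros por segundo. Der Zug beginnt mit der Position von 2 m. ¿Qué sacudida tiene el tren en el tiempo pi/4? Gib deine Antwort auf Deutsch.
Wir müssen unsere Gleichung für die Geschwindigkeit v(t) = -36·cos(4·t) 2-mal ableiten. Mit d/dt von v(t) finden wir a(t) = 144·sin(4·t). Mit d/dt von a(t) finden wir j(t) = 576·cos(4·t). Mit j(t) = 576·cos(4·t) und Einsetzen von t = pi/4, finden wir j = -576.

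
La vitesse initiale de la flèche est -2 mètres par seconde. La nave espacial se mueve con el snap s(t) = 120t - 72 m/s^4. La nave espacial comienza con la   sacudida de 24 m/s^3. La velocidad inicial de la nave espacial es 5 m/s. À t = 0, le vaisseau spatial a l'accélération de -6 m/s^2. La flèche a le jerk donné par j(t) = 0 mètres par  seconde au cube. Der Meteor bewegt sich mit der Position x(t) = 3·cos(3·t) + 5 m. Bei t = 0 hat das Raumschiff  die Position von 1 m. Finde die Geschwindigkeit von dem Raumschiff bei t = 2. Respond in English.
We must find the integral of our snap equation s(t) = 120·t - 72 3 times. The antiderivative of snap is jerk. Using j(0) = 24, we get j(t) = 60·t^2 - 72·t + 24. Finding the antiderivative of j(t) and using a(0) = -6: a(t) = 20·t^3 - 36·t^2 + 24·t - 6. The integral of acceleration is velocity. Using v(0) = 5, we get v(t) = 5·t^4 - 12·t^3 + 12·t^2 - 6·t + 5. Using v(t) = 5·t^4 - 12·t^3 + 12·t^2 - 6·t + 5 and substituting t = 2, we find v = 25.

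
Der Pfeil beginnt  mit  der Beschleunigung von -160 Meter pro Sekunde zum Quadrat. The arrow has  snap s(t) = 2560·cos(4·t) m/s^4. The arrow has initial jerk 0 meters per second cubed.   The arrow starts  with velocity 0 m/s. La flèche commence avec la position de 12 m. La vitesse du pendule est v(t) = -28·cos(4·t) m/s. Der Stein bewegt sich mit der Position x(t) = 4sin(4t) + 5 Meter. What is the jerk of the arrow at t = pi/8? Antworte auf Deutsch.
Um dies zu lösen, müssen wir 1 Integral unserer Gleichung für den Snap s(t) = 2560·cos(4·t) finden. Das Integral von dem Snap, mit j(0) = 0, ergibt den Ruck: j(t) = 640·sin(4·t). Mit j(t) = 640·sin(4·t) und Einsetzen von t = pi/8, finden wir j = 640.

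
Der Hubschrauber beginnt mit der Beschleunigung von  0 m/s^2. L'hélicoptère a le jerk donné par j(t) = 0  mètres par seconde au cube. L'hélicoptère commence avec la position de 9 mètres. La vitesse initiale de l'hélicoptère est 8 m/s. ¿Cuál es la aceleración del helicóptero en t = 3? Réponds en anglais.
We must find the integral of our jerk equation j(t) = 0 1 time. Finding the integral of j(t) and using a(0) = 0: a(t) = 0. Using a(t) = 0 and substituting t = 3, we find a = 0.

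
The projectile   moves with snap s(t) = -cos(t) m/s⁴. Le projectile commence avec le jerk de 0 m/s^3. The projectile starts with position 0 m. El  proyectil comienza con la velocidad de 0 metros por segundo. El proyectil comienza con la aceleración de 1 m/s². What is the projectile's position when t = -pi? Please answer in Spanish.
Para resolver esto, necesitamos tomar 4 antiderivadas de nuestra ecuación del snap s(t) = -cos(t). Integrando el snap y usando la condición inicial j(0) = 0, obtenemos j(t) = -sin(t). Integrando la sacudida y usando la condición inicial a(0) = 1, obtenemos a(t) = cos(t). Tomando ∫a(t)dt y aplicando v(0) = 0, encontramos v(t) = sin(t). Integrando la velocidad y usando la condición inicial x(0) = 0, obtenemos x(t) = 1 - cos(t). De la ecuación de la posición x(t) = 1 - cos(t), sustituimos t = -pi para obtener x = 2.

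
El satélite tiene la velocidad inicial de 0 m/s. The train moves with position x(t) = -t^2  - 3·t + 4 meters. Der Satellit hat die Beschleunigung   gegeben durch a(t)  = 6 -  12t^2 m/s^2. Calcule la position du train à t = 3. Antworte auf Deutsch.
Aus der Gleichung für die Position x(t) = -t^2 - 3·t + 4, setzen wir t = 3 ein und erhalten x = -14.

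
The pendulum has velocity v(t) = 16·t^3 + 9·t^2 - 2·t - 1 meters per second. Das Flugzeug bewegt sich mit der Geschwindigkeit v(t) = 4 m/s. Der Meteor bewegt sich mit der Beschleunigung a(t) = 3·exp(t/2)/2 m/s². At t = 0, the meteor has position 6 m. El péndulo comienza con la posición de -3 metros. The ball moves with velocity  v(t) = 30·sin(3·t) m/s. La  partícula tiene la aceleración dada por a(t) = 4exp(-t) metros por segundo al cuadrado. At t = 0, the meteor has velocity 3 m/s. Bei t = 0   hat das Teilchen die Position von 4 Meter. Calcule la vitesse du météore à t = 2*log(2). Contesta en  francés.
En partant de l'accélération a(t) = 3·exp(t/2)/2, nous prenons 1 primitive. L'intégrale de l'accélération, avec v(0) = 3, donne la vitesse: v(t) = 3·exp(t/2). De l'équation de la vitesse v(t) = 3·exp(t/2), nous substituons t = 2*log(2) pour obtenir v = 6.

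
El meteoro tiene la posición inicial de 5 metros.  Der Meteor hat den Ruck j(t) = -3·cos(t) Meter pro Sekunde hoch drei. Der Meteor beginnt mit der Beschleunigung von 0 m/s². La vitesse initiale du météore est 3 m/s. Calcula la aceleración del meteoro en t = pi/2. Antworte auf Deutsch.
Um dies zu lösen, müssen wir 1 Stammfunktion unserer Gleichung für den Ruck j(t) = -3·cos(t) finden. Durch Integration von dem Ruck und Verwendung der Anfangsbedingung a(0) = 0, erhalten wir a(t) = -3·sin(t). Mit a(t) = -3·sin(t) und Einsetzen von t = pi/2, finden wir a = -3.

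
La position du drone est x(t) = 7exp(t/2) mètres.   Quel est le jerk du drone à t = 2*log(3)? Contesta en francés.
Nous devons dériver notre équation de la position x(t) = 7·exp(t/2) 3 fois. En dérivant la position, nous obtenons la vitesse: v(t) = 7·exp(t/2)/2. En dérivant la vitesse, nous obtenons l'accélération: a(t) = 7·exp(t/2)/4. La dérivée de l'accélération donne le jerk: j(t) = 7·exp(t/2)/8. En utilisant j(t) = 7·exp(t/2)/8 et en substituant t = 2*log(3), nous trouvons j = 21/8.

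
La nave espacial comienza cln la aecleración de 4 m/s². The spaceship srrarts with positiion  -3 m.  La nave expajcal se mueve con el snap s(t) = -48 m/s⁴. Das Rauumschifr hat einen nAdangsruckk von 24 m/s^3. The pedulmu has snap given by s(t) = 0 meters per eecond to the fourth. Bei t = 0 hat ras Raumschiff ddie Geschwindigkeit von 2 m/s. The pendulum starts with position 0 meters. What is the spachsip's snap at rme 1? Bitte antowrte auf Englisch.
From the given snap equation s(t) = -48, we substitute t = 1 to get s = -48.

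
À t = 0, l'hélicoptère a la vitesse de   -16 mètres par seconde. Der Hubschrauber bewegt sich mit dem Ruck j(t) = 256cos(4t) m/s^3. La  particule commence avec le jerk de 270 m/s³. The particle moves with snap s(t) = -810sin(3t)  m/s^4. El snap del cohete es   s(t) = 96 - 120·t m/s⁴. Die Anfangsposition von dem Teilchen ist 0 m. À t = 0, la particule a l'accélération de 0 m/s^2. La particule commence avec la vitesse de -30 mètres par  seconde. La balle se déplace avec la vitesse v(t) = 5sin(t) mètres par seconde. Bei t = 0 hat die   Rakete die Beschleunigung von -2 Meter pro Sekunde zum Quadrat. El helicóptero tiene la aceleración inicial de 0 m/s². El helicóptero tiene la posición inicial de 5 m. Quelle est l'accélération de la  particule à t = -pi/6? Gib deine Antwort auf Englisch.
To find the answer, we compute 2 antiderivatives of s(t) = -810·sin(3·t). The integral of snap, with j(0) = 270, gives jerk: j(t) = 270·cos(3·t). The antiderivative of jerk, with a(0) = 0, gives acceleration: a(t) = 90·sin(3·t). We have acceleration a(t) = 90·sin(3·t). Substituting t = -pi/6: a(-pi/6) = -90.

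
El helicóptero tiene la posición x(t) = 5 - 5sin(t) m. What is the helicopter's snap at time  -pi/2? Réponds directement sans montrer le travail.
The answer is 5.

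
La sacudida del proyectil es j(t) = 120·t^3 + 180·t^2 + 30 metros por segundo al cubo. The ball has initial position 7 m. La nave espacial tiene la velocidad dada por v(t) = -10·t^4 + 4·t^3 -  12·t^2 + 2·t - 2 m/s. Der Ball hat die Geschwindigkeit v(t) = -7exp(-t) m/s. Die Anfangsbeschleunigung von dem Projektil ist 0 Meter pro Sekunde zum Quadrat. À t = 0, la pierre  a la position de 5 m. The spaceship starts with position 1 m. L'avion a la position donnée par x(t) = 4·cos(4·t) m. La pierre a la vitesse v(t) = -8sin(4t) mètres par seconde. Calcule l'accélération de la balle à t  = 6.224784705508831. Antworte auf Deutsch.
Um dies zu lösen, müssen wir 1 Ableitung unserer Gleichung für die Geschwindigkeit v(t) = -7·exp(-t) nehmen. Durch Ableiten von der Geschwindigkeit erhalten wir die Beschleunigung: a(t) = 7·exp(-t). Aus der Gleichung für die Beschleunigung a(t) = 7·exp(-t), setzen wir t = 6.224784705508831 ein und erhalten a = 0.0138582499911989.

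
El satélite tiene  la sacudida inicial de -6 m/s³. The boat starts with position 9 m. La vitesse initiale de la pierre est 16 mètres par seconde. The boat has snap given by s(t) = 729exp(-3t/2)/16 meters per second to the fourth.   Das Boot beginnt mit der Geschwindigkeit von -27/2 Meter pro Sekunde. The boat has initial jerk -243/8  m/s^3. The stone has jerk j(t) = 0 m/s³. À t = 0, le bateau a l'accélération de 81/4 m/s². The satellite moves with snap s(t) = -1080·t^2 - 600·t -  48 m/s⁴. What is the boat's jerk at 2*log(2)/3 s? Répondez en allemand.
Um dies zu lösen, müssen wir 1 Integral unserer Gleichung für den Snap s(t) = 729·exp(-3·t/2)/16 finden. Die Stammfunktion von dem Snap ist der Ruck. Mit j(0) = -243/8 erhalten wir j(t) = -243·exp(-3·t/2)/8. Mit j(t) = -243·exp(-3·t/2)/8 und Einsetzen von t = 2*log(2)/3, finden wir j = -243/16.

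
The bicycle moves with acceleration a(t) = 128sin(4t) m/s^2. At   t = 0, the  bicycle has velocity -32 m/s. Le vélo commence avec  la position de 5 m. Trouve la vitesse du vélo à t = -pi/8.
En partant de l'accélération a(t) = 128·sin(4·t), nous prenons 1 primitive. En intégrant l'accélération et en utilisant la condition initiale v(0) = -32, nous obtenons v(t) = -32·cos(4·t). En utilisant v(t) = -32·cos(4·t) et en substituant t = -pi/8, nous trouvons v = 0.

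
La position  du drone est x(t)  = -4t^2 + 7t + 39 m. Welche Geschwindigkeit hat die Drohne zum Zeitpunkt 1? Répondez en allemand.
Ausgehend von der Position x(t) = -4·t^2 + 7·t + 39, nehmen wir 1 Ableitung. Mit d/dt von x(t) finden wir v(t) = 7 - 8·t. Wir haben die Geschwindigkeit v(t) = 7 - 8·t. Durch Einsetzen von t = 1: v(1) = -1.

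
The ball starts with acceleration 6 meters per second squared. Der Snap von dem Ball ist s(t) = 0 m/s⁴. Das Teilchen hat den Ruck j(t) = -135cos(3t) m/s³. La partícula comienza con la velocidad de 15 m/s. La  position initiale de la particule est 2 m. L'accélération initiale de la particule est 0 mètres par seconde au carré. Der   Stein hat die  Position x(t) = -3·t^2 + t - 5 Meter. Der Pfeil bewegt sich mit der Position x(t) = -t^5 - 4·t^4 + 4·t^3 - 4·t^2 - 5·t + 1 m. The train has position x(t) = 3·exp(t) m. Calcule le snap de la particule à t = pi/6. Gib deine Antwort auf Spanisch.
Para resolver esto, necesitamos tomar 1 derivada de nuestra ecuación de la sacudida j(t) = -135·cos(3·t). Tomando d/dt de j(t), encontramos s(t) = 405·sin(3·t). Usando s(t) = 405·sin(3·t) y sustituyendo t = pi/6, encontramos s = 405.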